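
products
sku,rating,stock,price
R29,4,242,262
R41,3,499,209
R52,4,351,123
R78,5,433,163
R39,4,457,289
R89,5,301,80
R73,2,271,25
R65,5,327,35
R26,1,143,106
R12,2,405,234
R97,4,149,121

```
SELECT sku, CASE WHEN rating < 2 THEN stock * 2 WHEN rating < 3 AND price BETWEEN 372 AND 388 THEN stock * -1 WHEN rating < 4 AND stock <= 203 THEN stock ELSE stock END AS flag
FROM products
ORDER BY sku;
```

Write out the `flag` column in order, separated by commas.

sku=R12: ELSE → 405
sku=R26: rating < 2 → 286
sku=R29: ELSE → 242
sku=R39: ELSE → 457
sku=R41: ELSE → 499
sku=R52: ELSE → 351
sku=R65: ELSE → 327
sku=R73: ELSE → 271
sku=R78: ELSE → 433
sku=R89: ELSE → 301
sku=R97: ELSE → 149

405, 286, 242, 457, 499, 351, 327, 271, 433, 301, 149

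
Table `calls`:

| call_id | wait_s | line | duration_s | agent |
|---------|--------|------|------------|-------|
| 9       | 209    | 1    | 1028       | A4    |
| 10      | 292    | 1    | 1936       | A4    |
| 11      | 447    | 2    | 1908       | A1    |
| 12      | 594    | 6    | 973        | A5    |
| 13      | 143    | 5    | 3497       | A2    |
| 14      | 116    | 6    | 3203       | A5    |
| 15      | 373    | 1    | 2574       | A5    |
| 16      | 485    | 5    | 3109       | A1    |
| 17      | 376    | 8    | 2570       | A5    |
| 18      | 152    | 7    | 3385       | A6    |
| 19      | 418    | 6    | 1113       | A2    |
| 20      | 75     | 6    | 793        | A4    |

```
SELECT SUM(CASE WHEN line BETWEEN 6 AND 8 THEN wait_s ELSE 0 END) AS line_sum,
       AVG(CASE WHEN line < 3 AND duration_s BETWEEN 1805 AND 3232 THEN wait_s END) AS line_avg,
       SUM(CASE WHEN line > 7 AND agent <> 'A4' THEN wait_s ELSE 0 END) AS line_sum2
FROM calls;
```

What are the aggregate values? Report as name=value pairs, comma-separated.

line_sum=1731, line_avg=370.6666666667, line_sum2=376

[line_sum: line BETWEEN 6 AND 8]
call_id=9: ✗
call_id=10: ✗
call_id=11: ✗
call_id=12: ✓ → 594
call_id=13: ✗
call_id=14: ✓ → 116
call_id=15: ✗
call_id=16: ✗
call_id=17: ✓ → 376
call_id=18: ✓ → 152
call_id=19: ✓ → 418
call_id=20: ✓ → 75
line_sum = 594 + 116 + 376 + 152 + 418 + 75 = 1731
—
[line_avg: line < 3 AND duration_s BETWEEN 1805 AND 3232]
call_id=9: ✗
call_id=10: ✓ → 292
call_id=11: ✓ → 447
call_id=12: ✗
call_id=13: ✗
call_id=14: ✗
call_id=15: ✓ → 373
call_id=16: ✗
call_id=17: ✗
call_id=18: ✗
call_id=19: ✗
call_id=20: ✗
line_avg = (292 + 447 + 373) / 3 = 370.6666666667
—
[line_sum2: line > 7 AND agent <> 'A4']
call_id=9: ✗
call_id=10: ✗
call_id=11: ✗
call_id=12: ✗
call_id=13: ✗
call_id=14: ✗
call_id=15: ✗
call_id=16: ✗
call_id=17: ✓ → 376
call_id=18: ✗
call_id=19: ✗
call_id=20: ✗
line_sum2 = 376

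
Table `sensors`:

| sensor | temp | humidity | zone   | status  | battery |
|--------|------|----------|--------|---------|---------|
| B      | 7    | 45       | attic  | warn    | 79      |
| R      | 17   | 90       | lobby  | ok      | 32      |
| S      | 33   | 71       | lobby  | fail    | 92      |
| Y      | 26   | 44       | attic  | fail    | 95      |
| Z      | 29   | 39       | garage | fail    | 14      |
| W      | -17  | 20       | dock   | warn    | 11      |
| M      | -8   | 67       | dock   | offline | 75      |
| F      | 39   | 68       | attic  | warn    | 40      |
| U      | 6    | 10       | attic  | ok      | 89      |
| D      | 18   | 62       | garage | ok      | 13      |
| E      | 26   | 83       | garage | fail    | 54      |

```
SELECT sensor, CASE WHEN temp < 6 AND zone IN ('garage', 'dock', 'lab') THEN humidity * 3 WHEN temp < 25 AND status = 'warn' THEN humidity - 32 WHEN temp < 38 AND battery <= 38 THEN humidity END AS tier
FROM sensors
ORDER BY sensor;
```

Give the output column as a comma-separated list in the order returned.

13, 62, NULL, NULL, 201, 90, NULL, NULL, 60, NULL, 39

sensor=B: temp < 25 AND status = 'warn' → 13
sensor=D: temp < 38 AND battery <= 38 → 62
sensor=E: (no match → NULL) → NULL
sensor=F: (no match → NULL) → NULL
sensor=M: temp < 6 AND zone IN ('garage', 'dock', 'lab') → 201
sensor=R: temp < 38 AND battery <= 38 → 90
sensor=S: (no match → NULL) → NULL
sensor=U: (no match → NULL) → NULL
sensor=W: temp < 6 AND zone IN ('garage', 'dock', 'lab') → 60
sensor=Y: (no match → NULL) → NULL
sensor=Z: temp < 38 AND battery <= 38 → 39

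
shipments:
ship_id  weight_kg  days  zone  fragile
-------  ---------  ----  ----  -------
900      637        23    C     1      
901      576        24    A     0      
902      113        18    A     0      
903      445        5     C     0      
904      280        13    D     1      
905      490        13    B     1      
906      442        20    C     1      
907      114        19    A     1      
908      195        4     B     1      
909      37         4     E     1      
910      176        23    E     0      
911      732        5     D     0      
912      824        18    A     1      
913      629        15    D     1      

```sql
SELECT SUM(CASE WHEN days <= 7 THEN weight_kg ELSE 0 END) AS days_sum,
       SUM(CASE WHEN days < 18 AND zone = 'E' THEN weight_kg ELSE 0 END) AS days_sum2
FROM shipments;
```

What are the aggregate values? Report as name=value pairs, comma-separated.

[days_sum: days <= 7]
ship_id=900: ✗
ship_id=901: ✗
ship_id=902: ✗
ship_id=903: ✓ → 445
ship_id=904: ✗
ship_id=905: ✗
ship_id=906: ✗
ship_id=907: ✗
ship_id=908: ✓ → 195
ship_id=909: ✓ → 37
ship_id=910: ✗
ship_id=911: ✓ → 732
ship_id=912: ✗
ship_id=913: ✗
days_sum = 445 + 195 + 37 + 732 = 1409
—
[days_sum2: days < 18 AND zone = 'E']
ship_id=900: ✗
ship_id=901: ✗
ship_id=902: ✗
ship_id=903: ✗
ship_id=904: ✗
ship_id=905: ✗
ship_id=906: ✗
ship_id=907: ✗
ship_id=908: ✗
ship_id=909: ✓ → 37
ship_id=910: ✗
ship_id=911: ✗
ship_id=912: ✗
ship_id=913: ✗
days_sum2 = 37

days_sum=1409, days_sum2=37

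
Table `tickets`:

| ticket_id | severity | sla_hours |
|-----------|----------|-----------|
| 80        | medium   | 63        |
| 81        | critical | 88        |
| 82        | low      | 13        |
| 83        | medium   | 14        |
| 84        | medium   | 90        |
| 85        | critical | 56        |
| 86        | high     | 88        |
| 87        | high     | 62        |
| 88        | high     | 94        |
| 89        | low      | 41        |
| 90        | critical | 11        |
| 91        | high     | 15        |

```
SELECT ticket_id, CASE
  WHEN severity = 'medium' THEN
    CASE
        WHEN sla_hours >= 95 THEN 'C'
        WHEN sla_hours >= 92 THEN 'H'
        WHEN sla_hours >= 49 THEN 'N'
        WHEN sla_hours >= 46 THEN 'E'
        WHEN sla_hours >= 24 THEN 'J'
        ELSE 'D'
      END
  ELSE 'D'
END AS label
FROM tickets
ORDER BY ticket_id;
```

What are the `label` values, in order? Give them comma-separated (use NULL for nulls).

ticket_id=80: severity='medium' → inner[sla_hours >= 49] → N
ticket_id=81: severity='critical' → outer ELSE → D
ticket_id=82: severity='low' → outer ELSE → D
ticket_id=83: severity='medium' → inner[ELSE] → D
ticket_id=84: severity='medium' → inner[sla_hours >= 49] → N
ticket_id=85: severity='critical' → outer ELSE → D
ticket_id=86: severity='high' → outer ELSE → D
ticket_id=87: severity='high' → outer ELSE → D
ticket_id=88: severity='high' → outer ELSE → D
ticket_id=89: severity='low' → outer ELSE → D
ticket_id=90: severity='critical' → outer ELSE → D
ticket_id=91: severity='high' → outer ELSE → D

N, D, D, D, N, D, D, D, D, D, D, D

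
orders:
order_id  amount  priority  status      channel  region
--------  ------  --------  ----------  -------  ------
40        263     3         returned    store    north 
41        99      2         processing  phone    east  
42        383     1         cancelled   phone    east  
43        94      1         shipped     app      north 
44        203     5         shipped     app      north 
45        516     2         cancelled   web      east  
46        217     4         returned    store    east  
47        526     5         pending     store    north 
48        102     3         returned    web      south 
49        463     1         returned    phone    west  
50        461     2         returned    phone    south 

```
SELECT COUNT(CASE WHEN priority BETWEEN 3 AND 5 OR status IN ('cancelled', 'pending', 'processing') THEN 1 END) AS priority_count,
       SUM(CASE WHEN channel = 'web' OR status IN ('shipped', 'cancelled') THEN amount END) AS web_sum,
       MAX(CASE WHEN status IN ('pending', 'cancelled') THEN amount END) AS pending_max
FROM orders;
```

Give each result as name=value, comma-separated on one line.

priority_count=8, web_sum=1298, pending_max=526

[priority_count: priority BETWEEN 3 AND 5 OR status IN ('cancelled', 'pending', 'processing')]
order_id=40: ✓ → 1
order_id=41: ✓ → 1
order_id=42: ✓ → 1
order_id=43: ✗
order_id=44: ✓ → 1
order_id=45: ✓ → 1
order_id=46: ✓ → 1
order_id=47: ✓ → 1
order_id=48: ✓ → 1
order_id=49: ✗
order_id=50: ✗
priority_count = COUNT(1, 1, 1, 1, 1, 1, 1, 1) = 8
—
[web_sum: channel = 'web' OR status IN ('shipped', 'cancelled')]
order_id=40: ✗
order_id=41: ✗
order_id=42: ✓ → 383
order_id=43: ✓ → 94
order_id=44: ✓ → 203
order_id=45: ✓ → 516
order_id=46: ✗
order_id=47: ✗
order_id=48: ✓ → 102
order_id=49: ✗
order_id=50: ✗
web_sum = 383 + 94 + 203 + 516 + 102 = 1298
—
[pending_max: status IN ('pending', 'cancelled')]
order_id=40: ✗
order_id=41: ✗
order_id=42: ✓ → 383
order_id=43: ✗
order_id=44: ✗
order_id=45: ✓ → 516
order_id=46: ✗
order_id=47: ✓ → 526
order_id=48: ✗
order_id=49: ✗
order_id=50: ✗
pending_max = MAX(383, 516, 526) = 526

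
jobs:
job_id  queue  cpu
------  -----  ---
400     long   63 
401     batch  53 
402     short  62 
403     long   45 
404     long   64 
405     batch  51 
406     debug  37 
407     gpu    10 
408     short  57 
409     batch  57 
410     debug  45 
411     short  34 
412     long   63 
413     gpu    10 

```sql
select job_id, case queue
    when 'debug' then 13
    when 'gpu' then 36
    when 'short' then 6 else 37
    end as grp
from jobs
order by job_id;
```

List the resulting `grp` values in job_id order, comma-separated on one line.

job_id=400: ELSE → 37
job_id=401: ELSE → 37
job_id=402: queue='short' → 6
job_id=403: ELSE → 37
job_id=404: ELSE → 37
job_id=405: ELSE → 37
job_id=406: queue='debug' → 13
job_id=407: queue='gpu' → 36
job_id=408: queue='short' → 6
job_id=409: ELSE → 37
job_id=410: queue='debug' → 13
job_id=411: queue='short' → 6
job_id=412: ELSE → 37
job_id=413: queue='gpu' → 36

37, 37, 6, 37, 37, 37, 13, 36, 6, 37, 13, 6, 37, 36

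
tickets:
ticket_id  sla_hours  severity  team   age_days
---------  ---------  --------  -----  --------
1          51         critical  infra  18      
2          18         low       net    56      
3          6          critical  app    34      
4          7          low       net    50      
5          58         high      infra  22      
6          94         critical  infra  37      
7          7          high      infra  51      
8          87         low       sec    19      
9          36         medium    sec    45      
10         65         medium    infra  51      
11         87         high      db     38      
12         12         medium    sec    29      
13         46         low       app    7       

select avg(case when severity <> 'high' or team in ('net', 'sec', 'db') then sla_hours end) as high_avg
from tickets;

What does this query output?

46.2727272727

ticket_id=1: ✓ → 51
ticket_id=2: ✓ → 18
ticket_id=3: ✓ → 6
ticket_id=4: ✓ → 7
ticket_id=5: ✗
ticket_id=6: ✓ → 94
ticket_id=7: ✗
ticket_id=8: ✓ → 87
ticket_id=9: ✓ → 36
ticket_id=10: ✓ → 65
ticket_id=11: ✓ → 87
ticket_id=12: ✓ → 12
ticket_id=13: ✓ → 46
high_avg = (51 + 18 + 6 + 7 + 94 + 87 + 36 + 65 + 87 + 12 + 46) / 11 = 46.2727272727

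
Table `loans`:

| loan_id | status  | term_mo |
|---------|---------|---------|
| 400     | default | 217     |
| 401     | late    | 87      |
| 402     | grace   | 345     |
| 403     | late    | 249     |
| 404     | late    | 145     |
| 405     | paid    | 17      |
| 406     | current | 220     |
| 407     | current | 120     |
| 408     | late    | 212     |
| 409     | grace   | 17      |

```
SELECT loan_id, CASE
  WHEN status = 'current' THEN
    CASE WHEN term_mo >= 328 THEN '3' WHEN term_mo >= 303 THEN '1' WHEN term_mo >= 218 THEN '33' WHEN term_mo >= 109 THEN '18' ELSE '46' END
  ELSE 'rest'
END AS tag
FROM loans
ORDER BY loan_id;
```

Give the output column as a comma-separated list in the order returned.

loan_id=400: status='default' → outer ELSE → rest
loan_id=401: status='late' → outer ELSE → rest
loan_id=402: status='grace' → outer ELSE → rest
loan_id=403: status='late' → outer ELSE → rest
loan_id=404: status='late' → outer ELSE → rest
loan_id=405: status='paid' → outer ELSE → rest
loan_id=406: status='current' → inner[term_mo >= 218] → 33
loan_id=407: status='current' → inner[term_mo >= 109] → 18
loan_id=408: status='late' → outer ELSE → rest
loan_id=409: status='grace' → outer ELSE → rest

rest, rest, rest, rest, rest, rest, 33, 18, rest, rest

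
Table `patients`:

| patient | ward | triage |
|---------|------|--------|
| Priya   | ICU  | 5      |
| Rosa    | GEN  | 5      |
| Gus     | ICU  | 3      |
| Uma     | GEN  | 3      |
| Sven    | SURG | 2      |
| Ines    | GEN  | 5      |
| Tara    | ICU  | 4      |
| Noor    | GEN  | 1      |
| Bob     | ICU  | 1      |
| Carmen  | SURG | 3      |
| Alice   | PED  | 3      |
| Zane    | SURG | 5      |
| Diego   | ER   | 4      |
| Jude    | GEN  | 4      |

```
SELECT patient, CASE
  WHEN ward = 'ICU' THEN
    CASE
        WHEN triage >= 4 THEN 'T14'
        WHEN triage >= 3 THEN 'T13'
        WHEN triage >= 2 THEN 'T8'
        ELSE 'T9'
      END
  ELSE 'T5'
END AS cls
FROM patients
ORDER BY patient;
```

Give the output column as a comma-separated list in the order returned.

patient=Alice: ward='PED' → outer ELSE → T5
patient=Bob: ward='ICU' → inner[ELSE] → T9
patient=Carmen: ward='SURG' → outer ELSE → T5
patient=Diego: ward='ER' → outer ELSE → T5
patient=Gus: ward='ICU' → inner[triage >= 3] → T13
patient=Ines: ward='GEN' → outer ELSE → T5
patient=Jude: ward='GEN' → outer ELSE → T5
patient=Noor: ward='GEN' → outer ELSE → T5
patient=Priya: ward='ICU' → inner[triage >= 4] → T14
patient=Rosa: ward='GEN' → outer ELSE → T5
patient=Sven: ward='SURG' → outer ELSE → T5
patient=Tara: ward='ICU' → inner[triage >= 4] → T14
patient=Uma: ward='GEN' → outer ELSE → T5
patient=Zane: ward='SURG' → outer ELSE → T5

T5, T9, T5, T5, T13, T5, T5, T5, T14, T5, T5, T14, T5, T5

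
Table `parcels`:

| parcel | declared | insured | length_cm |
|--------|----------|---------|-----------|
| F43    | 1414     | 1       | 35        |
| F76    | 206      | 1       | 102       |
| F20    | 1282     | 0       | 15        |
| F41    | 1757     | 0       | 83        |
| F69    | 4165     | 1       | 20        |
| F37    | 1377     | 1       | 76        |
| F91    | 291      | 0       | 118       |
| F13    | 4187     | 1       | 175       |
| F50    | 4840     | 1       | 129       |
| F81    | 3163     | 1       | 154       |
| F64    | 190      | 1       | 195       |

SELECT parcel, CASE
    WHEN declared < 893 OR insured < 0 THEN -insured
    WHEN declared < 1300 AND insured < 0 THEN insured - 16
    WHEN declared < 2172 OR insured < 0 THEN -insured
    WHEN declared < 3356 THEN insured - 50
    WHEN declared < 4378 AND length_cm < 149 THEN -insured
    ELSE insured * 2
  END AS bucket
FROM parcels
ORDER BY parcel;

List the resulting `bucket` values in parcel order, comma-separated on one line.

parcel=F13: ELSE → 2
parcel=F20: declared < 2172 OR insured < 0 → 0
parcel=F37: declared < 2172 OR insured < 0 → -1
parcel=F41: declared < 2172 OR insured < 0 → 0
parcel=F43: declared < 2172 OR insured < 0 → -1
parcel=F50: ELSE → 2
parcel=F64: declared < 893 OR insured < 0 → -1
parcel=F69: declared < 4378 AND length_cm < 149 → -1
parcel=F76: declared < 893 OR insured < 0 → -1
parcel=F81: declared < 3356 → -49
parcel=F91: declared < 893 OR insured < 0 → 0

2, 0, -1, 0, -1, 2, -1, -1, -1, -49, 0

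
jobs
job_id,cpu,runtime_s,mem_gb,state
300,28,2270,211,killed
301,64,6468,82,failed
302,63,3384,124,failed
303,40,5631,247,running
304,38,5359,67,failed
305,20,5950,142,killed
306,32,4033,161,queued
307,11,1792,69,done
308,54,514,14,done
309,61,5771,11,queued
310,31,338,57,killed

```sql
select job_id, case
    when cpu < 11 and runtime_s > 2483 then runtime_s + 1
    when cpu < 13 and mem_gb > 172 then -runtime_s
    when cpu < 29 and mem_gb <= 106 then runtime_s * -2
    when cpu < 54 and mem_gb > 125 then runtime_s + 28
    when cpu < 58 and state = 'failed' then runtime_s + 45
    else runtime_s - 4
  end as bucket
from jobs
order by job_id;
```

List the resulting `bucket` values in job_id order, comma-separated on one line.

2298, 6464, 3380, 5659, 5404, 5978, 4061, -3584, 510, 5767, 334

job_id=300: cpu < 54 and mem_gb > 125 → 2298
job_id=301: ELSE → 6464
job_id=302: ELSE → 3380
job_id=303: cpu < 54 and mem_gb > 125 → 5659
job_id=304: cpu < 58 and state = 'failed' → 5404
job_id=305: cpu < 54 and mem_gb > 125 → 5978
job_id=306: cpu < 54 and mem_gb > 125 → 4061
job_id=307: cpu < 29 and mem_gb <= 106 → -3584
job_id=308: ELSE → 510
job_id=309: ELSE → 5767
job_id=310: ELSE → 334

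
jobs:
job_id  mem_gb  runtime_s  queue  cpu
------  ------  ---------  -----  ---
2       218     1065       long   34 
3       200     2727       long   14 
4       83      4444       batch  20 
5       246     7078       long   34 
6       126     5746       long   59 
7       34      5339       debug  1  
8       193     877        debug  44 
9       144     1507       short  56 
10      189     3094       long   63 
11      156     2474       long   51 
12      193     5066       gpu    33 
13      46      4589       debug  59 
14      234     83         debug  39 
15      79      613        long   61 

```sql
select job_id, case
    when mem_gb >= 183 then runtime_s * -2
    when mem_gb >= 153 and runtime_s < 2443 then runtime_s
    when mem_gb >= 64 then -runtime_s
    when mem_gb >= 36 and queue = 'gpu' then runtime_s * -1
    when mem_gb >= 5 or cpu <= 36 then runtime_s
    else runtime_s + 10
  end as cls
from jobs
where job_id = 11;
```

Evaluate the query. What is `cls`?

job_id = 11: mem_gb=156, runtime_s=2474, queue=long, cpu=51.
mem_gb >= 183 → false
mem_gb >= 153 and runtime_s < 2443 → false
mem_gb >= 64 → true → -2474

-2474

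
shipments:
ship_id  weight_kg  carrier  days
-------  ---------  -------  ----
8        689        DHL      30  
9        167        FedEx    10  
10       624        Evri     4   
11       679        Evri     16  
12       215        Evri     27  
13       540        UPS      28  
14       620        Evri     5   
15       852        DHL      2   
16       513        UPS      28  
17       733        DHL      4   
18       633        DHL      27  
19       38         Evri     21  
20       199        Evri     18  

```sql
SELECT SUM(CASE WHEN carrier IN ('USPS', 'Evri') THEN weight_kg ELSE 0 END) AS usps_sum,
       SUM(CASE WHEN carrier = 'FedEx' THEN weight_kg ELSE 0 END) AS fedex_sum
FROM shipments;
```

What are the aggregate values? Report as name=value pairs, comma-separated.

usps_sum=2375, fedex_sum=167

[usps_sum: carrier IN ('USPS', 'Evri')]
ship_id=8: ✗
ship_id=9: ✗
ship_id=10: ✓ → 624
ship_id=11: ✓ → 679
ship_id=12: ✓ → 215
ship_id=13: ✗
ship_id=14: ✓ → 620
ship_id=15: ✗
ship_id=16: ✗
ship_id=17: ✗
ship_id=18: ✗
ship_id=19: ✓ → 38
ship_id=20: ✓ → 199
usps_sum = 624 + 679 + 215 + 620 + 38 + 199 = 2375
—
[fedex_sum: carrier = 'FedEx']
ship_id=8: ✗
ship_id=9: ✓ → 167
ship_id=10: ✗
ship_id=11: ✗
ship_id=12: ✗
ship_id=13: ✗
ship_id=14: ✗
ship_id=15: ✗
ship_id=16: ✗
ship_id=17: ✗
ship_id=18: ✗
ship_id=19: ✗
ship_id=20: ✗
fedex_sum = 167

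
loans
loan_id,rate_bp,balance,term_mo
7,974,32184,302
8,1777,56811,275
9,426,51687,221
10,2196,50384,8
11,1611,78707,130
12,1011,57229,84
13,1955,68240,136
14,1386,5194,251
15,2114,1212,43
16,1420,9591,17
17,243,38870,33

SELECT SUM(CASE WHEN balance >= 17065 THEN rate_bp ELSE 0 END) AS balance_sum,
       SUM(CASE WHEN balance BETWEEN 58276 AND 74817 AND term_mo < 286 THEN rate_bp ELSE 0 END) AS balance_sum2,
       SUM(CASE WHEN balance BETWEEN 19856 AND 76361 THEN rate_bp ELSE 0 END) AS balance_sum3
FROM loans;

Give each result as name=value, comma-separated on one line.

[balance_sum: balance >= 17065]
loan_id=7: ✓ → 974
loan_id=8: ✓ → 1777
loan_id=9: ✓ → 426
loan_id=10: ✓ → 2196
loan_id=11: ✓ → 1611
loan_id=12: ✓ → 1011
loan_id=13: ✓ → 1955
loan_id=14: ✗
loan_id=15: ✗
loan_id=16: ✗
loan_id=17: ✓ → 243
balance_sum = 974 + 1777 + 426 + 2196 + 1611 + 1011 + 1955 + 243 = 10193
—
[balance_sum2: balance BETWEEN 58276 AND 74817 AND term_mo < 286]
loan_id=7: ✗
loan_id=8: ✗
loan_id=9: ✗
loan_id=10: ✗
loan_id=11: ✗
loan_id=12: ✗
loan_id=13: ✓ → 1955
loan_id=14: ✗
loan_id=15: ✗
loan_id=16: ✗
loan_id=17: ✗
balance_sum2 = 1955
—
[balance_sum3: balance BETWEEN 19856 AND 76361]
loan_id=7: ✓ → 974
loan_id=8: ✓ → 1777
loan_id=9: ✓ → 426
loan_id=10: ✓ → 2196
loan_id=11: ✗
loan_id=12: ✓ → 1011
loan_id=13: ✓ → 1955
loan_id=14: ✗
loan_id=15: ✗
loan_id=16: ✗
loan_id=17: ✓ → 243
balance_sum3 = 974 + 1777 + 426 + 2196 + 1011 + 1955 + 243 = 8582

balance_sum=10193, balance_sum2=1955, balance_sum3=8582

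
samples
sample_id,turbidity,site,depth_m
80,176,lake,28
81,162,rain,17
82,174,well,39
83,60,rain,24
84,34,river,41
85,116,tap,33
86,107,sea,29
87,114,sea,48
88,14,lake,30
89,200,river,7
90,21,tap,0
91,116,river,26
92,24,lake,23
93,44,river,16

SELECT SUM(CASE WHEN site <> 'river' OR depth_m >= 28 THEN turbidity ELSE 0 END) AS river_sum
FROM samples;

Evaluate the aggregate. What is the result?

1002

sample_id=80: ✓ → 176
sample_id=81: ✓ → 162
sample_id=82: ✓ → 174
sample_id=83: ✓ → 60
sample_id=84: ✓ → 34
sample_id=85: ✓ → 116
sample_id=86: ✓ → 107
sample_id=87: ✓ → 114
sample_id=88: ✓ → 14
sample_id=89: ✗
sample_id=90: ✓ → 21
sample_id=91: ✗
sample_id=92: ✓ → 24
sample_id=93: ✗
river_sum = 176 + 162 + 174 + 60 + 34 + 116 + 107 + 114 + 14 + 21 + 24 = 1002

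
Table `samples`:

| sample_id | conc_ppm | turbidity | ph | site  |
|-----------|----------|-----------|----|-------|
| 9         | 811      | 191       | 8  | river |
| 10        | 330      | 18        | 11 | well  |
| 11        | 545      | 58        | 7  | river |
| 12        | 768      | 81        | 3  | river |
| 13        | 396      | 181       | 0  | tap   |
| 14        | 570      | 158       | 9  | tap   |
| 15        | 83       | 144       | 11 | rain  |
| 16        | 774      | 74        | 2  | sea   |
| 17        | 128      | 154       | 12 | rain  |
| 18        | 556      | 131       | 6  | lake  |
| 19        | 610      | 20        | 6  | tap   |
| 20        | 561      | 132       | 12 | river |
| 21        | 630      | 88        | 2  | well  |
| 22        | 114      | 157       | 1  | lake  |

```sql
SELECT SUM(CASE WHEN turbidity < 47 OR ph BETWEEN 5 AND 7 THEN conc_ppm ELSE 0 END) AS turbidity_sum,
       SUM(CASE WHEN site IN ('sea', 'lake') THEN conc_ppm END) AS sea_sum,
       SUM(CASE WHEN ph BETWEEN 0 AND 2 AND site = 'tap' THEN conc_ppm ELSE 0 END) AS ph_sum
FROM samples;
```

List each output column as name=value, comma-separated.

[turbidity_sum: turbidity < 47 OR ph BETWEEN 5 AND 7]
sample_id=9: ✗
sample_id=10: ✓ → 330
sample_id=11: ✓ → 545
sample_id=12: ✗
sample_id=13: ✗
sample_id=14: ✗
sample_id=15: ✗
sample_id=16: ✗
sample_id=17: ✗
sample_id=18: ✓ → 556
sample_id=19: ✓ → 610
sample_id=20: ✗
sample_id=21: ✗
sample_id=22: ✗
turbidity_sum = 330 + 545 + 556 + 610 = 2041
—
[sea_sum: site IN ('sea', 'lake')]
sample_id=9: ✗
sample_id=10: ✗
sample_id=11: ✗
sample_id=12: ✗
sample_id=13: ✗
sample_id=14: ✗
sample_id=15: ✗
sample_id=16: ✓ → 774
sample_id=17: ✗
sample_id=18: ✓ → 556
sample_id=19: ✗
sample_id=20: ✗
sample_id=21: ✗
sample_id=22: ✓ → 114
sea_sum = 774 + 556 + 114 = 1444
—
[ph_sum: ph BETWEEN 0 AND 2 AND site = 'tap']
sample_id=9: ✗
sample_id=10: ✗
sample_id=11: ✗
sample_id=12: ✗
sample_id=13: ✓ → 396
sample_id=14: ✗
sample_id=15: ✗
sample_id=16: ✗
sample_id=17: ✗
sample_id=18: ✗
sample_id=19: ✗
sample_id=20: ✗
sample_id=21: ✗
sample_id=22: ✗
ph_sum = 396

turbidity_sum=2041, sea_sum=1444, ph_sum=396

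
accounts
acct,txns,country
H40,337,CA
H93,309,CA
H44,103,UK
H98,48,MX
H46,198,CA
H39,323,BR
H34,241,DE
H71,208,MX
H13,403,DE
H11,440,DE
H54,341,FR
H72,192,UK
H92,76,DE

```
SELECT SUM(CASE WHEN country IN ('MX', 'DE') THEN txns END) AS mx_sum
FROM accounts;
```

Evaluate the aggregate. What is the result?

acct=H40: ✗
acct=H93: ✗
acct=H44: ✗
acct=H98: ✓ → 48
acct=H46: ✗
acct=H39: ✗
acct=H34: ✓ → 241
acct=H71: ✓ → 208
acct=H13: ✓ → 403
acct=H11: ✓ → 440
acct=H54: ✗
acct=H72: ✗
acct=H92: ✓ → 76
mx_sum = 48 + 241 + 208 + 403 + 440 + 76 = 1416

1416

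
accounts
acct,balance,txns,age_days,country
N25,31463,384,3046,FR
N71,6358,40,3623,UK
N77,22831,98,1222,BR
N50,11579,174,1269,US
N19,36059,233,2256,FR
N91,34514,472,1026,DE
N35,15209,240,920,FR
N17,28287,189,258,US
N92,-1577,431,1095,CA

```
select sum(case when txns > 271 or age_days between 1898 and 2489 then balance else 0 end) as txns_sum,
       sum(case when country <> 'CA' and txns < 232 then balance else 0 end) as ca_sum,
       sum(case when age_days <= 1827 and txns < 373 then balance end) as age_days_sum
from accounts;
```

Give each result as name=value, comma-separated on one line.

[txns_sum: txns > 271 or age_days between 1898 and 2489]
acct=N25: ✓ → 31463
acct=N71: ✗
acct=N77: ✗
acct=N50: ✗
acct=N19: ✓ → 36059
acct=N91: ✓ → 34514
acct=N35: ✗
acct=N17: ✗
acct=N92: ✓ → -1577
txns_sum = 31463 + 36059 + 34514 + -1577 = 100459
—
[ca_sum: country <> 'CA' and txns < 232]
acct=N25: ✗
acct=N71: ✓ → 6358
acct=N77: ✓ → 22831
acct=N50: ✓ → 11579
acct=N19: ✗
acct=N91: ✗
acct=N35: ✗
acct=N17: ✓ → 28287
acct=N92: ✗
ca_sum = 6358 + 22831 + 11579 + 28287 = 69055
—
[age_days_sum: age_days <= 1827 and txns < 373]
acct=N25: ✗
acct=N71: ✗
acct=N77: ✓ → 22831
acct=N50: ✓ → 11579
acct=N19: ✗
acct=N91: ✗
acct=N35: ✓ → 15209
acct=N17: ✓ → 28287
acct=N92: ✗
age_days_sum = 22831 + 11579 + 15209 + 28287 = 77906

txns_sum=100459, ca_sum=69055, age_days_sum=77906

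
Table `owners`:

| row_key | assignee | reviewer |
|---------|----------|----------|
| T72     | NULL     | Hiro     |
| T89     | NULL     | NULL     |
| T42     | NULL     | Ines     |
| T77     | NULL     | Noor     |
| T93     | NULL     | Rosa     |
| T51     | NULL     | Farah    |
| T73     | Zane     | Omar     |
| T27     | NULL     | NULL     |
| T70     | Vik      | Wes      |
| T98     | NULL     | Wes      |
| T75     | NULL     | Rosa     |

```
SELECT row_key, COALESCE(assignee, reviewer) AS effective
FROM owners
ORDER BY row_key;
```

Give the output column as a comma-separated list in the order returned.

row_key=T27: assignee=NULL, reviewer=NULL (all NULL) → NULL
row_key=T42: assignee=NULL, reviewer=Ines → Ines
row_key=T51: assignee=NULL, reviewer=Farah → Farah
row_key=T70: assignee=Vik → Vik
row_key=T72: assignee=NULL, reviewer=Hiro → Hiro
row_key=T73: assignee=Zane → Zane
row_key=T75: assignee=NULL, reviewer=Rosa → Rosa
row_key=T77: assignee=NULL, reviewer=Noor → Noor
row_key=T89: assignee=NULL, reviewer=NULL (all NULL) → NULL
row_key=T93: assignee=NULL, reviewer=Rosa → Rosa
row_key=T98: assignee=NULL, reviewer=Wes → Wes

NULL, Ines, Farah, Vik, Hiro, Zane, Rosa, Noor, NULL, Rosa, Wes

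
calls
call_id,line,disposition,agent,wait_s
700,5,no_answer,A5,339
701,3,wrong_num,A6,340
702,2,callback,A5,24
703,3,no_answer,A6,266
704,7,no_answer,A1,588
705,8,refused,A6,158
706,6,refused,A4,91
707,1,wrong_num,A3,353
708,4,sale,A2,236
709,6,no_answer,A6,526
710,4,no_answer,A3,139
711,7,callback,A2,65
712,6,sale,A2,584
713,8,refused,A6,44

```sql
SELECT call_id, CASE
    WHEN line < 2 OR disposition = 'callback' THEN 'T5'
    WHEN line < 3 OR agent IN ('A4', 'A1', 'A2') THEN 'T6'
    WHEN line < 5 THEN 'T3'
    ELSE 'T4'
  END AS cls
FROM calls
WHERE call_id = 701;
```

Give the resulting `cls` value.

T3

call_id = 701: line=3, disposition=wrong_num, agent=A6, wait_s=340.
line < 2 OR disposition = 'callback' → false
line < 3 OR agent IN ('A4', 'A1', 'A2') → false
line < 5 → true → T3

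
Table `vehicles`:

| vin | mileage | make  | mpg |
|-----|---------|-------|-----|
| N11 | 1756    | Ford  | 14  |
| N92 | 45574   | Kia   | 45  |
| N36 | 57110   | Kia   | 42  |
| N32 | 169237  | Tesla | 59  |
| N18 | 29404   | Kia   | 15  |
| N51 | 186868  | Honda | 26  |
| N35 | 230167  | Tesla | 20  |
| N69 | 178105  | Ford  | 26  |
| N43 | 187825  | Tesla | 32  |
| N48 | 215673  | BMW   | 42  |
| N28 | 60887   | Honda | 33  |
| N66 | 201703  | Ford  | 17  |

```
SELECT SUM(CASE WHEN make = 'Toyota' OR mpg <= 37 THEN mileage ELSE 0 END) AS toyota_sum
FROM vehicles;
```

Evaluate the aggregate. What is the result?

vin=N11: ✓ → 1756
vin=N92: ✗
vin=N36: ✗
vin=N32: ✗
vin=N18: ✓ → 29404
vin=N51: ✓ → 186868
vin=N35: ✓ → 230167
vin=N69: ✓ → 178105
vin=N43: ✓ → 187825
vin=N48: ✗
vin=N28: ✓ → 60887
vin=N66: ✓ → 201703
toyota_sum = 1756 + 29404 + 186868 + 230167 + 178105 + 187825 + 60887 + 201703 = 1076715

1076715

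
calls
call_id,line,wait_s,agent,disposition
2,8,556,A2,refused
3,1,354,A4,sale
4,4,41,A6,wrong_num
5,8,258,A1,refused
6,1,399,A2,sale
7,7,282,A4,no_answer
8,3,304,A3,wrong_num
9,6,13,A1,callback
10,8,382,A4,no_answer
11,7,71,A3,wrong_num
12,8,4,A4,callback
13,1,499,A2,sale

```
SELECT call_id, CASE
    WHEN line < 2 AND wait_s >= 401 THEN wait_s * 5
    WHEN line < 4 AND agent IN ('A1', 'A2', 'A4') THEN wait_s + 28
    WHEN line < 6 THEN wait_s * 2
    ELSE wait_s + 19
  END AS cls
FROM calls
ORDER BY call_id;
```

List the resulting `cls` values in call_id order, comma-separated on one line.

call_id=2: ELSE → 575
call_id=3: line < 4 AND agent IN ('A1', 'A2', 'A4') → 382
call_id=4: line < 6 → 82
call_id=5: ELSE → 277
call_id=6: line < 4 AND agent IN ('A1', 'A2', 'A4') → 427
call_id=7: ELSE → 301
call_id=8: line < 6 → 608
call_id=9: ELSE → 32
call_id=10: ELSE → 401
call_id=11: ELSE → 90
call_id=12: ELSE → 23
call_id=13: line < 2 AND wait_s >= 401 → 2495

575, 382, 82, 277, 427, 301, 608, 32, 401, 90, 23, 2495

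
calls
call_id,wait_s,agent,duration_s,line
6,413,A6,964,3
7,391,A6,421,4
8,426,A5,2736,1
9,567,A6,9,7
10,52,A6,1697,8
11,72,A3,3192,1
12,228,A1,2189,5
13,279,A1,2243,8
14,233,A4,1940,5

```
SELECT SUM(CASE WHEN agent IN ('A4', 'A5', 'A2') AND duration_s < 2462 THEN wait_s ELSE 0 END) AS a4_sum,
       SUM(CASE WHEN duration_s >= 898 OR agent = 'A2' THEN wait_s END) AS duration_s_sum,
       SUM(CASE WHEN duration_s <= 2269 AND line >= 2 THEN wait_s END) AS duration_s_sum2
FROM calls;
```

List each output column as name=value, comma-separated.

[a4_sum: agent IN ('A4', 'A5', 'A2') AND duration_s < 2462]
call_id=6: ✗
call_id=7: ✗
call_id=8: ✗
call_id=9: ✗
call_id=10: ✗
call_id=11: ✗
call_id=12: ✗
call_id=13: ✗
call_id=14: ✓ → 233
a4_sum = 233
—
[duration_s_sum: duration_s >= 898 OR agent = 'A2']
call_id=6: ✓ → 413
call_id=7: ✗
call_id=8: ✓ → 426
call_id=9: ✗
call_id=10: ✓ → 52
call_id=11: ✓ → 72
call_id=12: ✓ → 228
call_id=13: ✓ → 279
call_id=14: ✓ → 233
duration_s_sum = 413 + 426 + 52 + 72 + 228 + 279 + 233 = 1703
—
[duration_s_sum2: duration_s <= 2269 AND line >= 2]
call_id=6: ✓ → 413
call_id=7: ✓ → 391
call_id=8: ✗
call_id=9: ✓ → 567
call_id=10: ✓ → 52
call_id=11: ✗
call_id=12: ✓ → 228
call_id=13: ✓ → 279
call_id=14: ✓ → 233
duration_s_sum2 = 413 + 391 + 567 + 52 + 228 + 279 + 233 = 2163

a4_sum=233, duration_s_sum=1703, duration_s_sum2=2163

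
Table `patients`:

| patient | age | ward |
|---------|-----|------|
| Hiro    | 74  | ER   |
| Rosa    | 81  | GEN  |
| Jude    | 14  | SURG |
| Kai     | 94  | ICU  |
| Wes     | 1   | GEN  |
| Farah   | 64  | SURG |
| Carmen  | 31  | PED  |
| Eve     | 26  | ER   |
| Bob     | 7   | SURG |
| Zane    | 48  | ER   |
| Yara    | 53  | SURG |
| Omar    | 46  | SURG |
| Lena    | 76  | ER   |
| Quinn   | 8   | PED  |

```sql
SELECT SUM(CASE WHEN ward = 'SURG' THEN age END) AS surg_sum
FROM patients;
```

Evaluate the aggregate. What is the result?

184

patient=Hiro: ✗
patient=Rosa: ✗
patient=Jude: ✓ → 14
patient=Kai: ✗
patient=Wes: ✗
patient=Farah: ✓ → 64
patient=Carmen: ✗
patient=Eve: ✗
patient=Bob: ✓ → 7
patient=Zane: ✗
patient=Yara: ✓ → 53
patient=Omar: ✓ → 46
patient=Lena: ✗
patient=Quinn: ✗
surg_sum = 14 + 64 + 7 + 53 + 46 = 184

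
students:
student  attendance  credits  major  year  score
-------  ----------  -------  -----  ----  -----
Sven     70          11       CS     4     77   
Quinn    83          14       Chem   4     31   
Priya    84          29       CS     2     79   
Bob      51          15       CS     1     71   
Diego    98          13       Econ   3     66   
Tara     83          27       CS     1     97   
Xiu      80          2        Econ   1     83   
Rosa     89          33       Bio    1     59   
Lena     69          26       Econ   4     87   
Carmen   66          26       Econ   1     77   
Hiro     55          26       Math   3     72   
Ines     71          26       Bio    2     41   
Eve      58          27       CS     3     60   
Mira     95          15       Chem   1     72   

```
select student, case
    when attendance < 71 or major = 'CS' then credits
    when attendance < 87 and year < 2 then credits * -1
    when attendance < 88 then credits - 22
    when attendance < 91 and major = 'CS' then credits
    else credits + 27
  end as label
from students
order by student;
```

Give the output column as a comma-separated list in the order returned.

15, 26, 40, 27, 26, 4, 26, 42, 29, -8, 60, 11, 27, -2

student=Bob: attendance < 71 or major = 'CS' → 15
student=Carmen: attendance < 71 or major = 'CS' → 26
student=Diego: ELSE → 40
student=Eve: attendance < 71 or major = 'CS' → 27
student=Hiro: attendance < 71 or major = 'CS' → 26
student=Ines: attendance < 88 → 4
student=Lena: attendance < 71 or major = 'CS' → 26
student=Mira: ELSE → 42
student=Priya: attendance < 71 or major = 'CS' → 29
student=Quinn: attendance < 88 → -8
student=Rosa: ELSE → 60
student=Sven: attendance < 71 or major = 'CS' → 11
student=Tara: attendance < 71 or major = 'CS' → 27
student=Xiu: attendance < 87 and year < 2 → -2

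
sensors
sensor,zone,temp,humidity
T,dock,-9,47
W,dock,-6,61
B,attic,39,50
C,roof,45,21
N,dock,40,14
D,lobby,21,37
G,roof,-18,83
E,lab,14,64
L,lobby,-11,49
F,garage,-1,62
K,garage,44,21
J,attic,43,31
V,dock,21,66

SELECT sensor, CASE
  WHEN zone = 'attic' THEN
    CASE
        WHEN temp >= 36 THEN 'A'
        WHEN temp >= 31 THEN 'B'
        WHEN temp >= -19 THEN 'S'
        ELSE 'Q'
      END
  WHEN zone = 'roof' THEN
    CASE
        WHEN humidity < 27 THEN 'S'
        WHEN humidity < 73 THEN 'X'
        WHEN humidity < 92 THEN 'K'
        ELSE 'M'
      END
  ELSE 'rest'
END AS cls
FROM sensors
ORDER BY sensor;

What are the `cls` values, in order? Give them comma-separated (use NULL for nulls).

sensor=B: zone='attic' → inner[temp >= 36] → A
sensor=C: zone='roof' → inner[humidity < 27] → S
sensor=D: zone='lobby' → outer ELSE → rest
sensor=E: zone='lab' → outer ELSE → rest
sensor=F: zone='garage' → outer ELSE → rest
sensor=G: zone='roof' → inner[humidity < 92] → K
sensor=J: zone='attic' → inner[temp >= 36] → A
sensor=K: zone='garage' → outer ELSE → rest
sensor=L: zone='lobby' → outer ELSE → rest
sensor=N: zone='dock' → outer ELSE → rest
sensor=T: zone='dock' → outer ELSE → rest
sensor=V: zone='dock' → outer ELSE → rest
sensor=W: zone='dock' → outer ELSE → rest

A, S, rest, rest, rest, K, A, rest, rest, rest, rest, rest, rest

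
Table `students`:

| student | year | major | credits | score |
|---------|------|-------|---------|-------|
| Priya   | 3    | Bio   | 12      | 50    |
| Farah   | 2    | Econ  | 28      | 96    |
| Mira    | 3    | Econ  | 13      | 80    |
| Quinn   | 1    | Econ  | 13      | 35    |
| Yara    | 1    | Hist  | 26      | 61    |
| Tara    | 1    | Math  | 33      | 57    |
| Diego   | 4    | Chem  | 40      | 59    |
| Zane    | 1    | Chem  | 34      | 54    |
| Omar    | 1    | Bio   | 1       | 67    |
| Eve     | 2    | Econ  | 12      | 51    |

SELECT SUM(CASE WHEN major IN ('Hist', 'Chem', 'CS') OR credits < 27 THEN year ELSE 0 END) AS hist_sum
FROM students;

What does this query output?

student=Priya: ✓ → 3
student=Farah: ✗
student=Mira: ✓ → 3
student=Quinn: ✓ → 1
student=Yara: ✓ → 1
student=Tara: ✗
student=Diego: ✓ → 4
student=Zane: ✓ → 1
student=Omar: ✓ → 1
student=Eve: ✓ → 2
hist_sum = 3 + 3 + 1 + 1 + 4 + 1 + 1 + 2 = 16

16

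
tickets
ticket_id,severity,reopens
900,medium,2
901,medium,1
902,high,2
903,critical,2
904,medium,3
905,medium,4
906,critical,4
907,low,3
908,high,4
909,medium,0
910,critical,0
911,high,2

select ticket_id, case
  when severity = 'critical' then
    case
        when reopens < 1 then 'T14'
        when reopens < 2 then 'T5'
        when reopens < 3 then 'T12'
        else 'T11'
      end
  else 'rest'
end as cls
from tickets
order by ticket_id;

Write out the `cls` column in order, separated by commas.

rest, rest, rest, T12, rest, rest, T11, rest, rest, rest, T14, rest

ticket_id=900: severity='medium' → outer ELSE → rest
ticket_id=901: severity='medium' → outer ELSE → rest
ticket_id=902: severity='high' → outer ELSE → rest
ticket_id=903: severity='critical' → inner[reopens < 3] → T12
ticket_id=904: severity='medium' → outer ELSE → rest
ticket_id=905: severity='medium' → outer ELSE → rest
ticket_id=906: severity='critical' → inner[ELSE] → T11
ticket_id=907: severity='low' → outer ELSE → rest
ticket_id=908: severity='high' → outer ELSE → rest
ticket_id=909: severity='medium' → outer ELSE → rest
ticket_id=910: severity='critical' → inner[reopens < 1] → T14
ticket_id=911: severity='high' → outer ELSE → rest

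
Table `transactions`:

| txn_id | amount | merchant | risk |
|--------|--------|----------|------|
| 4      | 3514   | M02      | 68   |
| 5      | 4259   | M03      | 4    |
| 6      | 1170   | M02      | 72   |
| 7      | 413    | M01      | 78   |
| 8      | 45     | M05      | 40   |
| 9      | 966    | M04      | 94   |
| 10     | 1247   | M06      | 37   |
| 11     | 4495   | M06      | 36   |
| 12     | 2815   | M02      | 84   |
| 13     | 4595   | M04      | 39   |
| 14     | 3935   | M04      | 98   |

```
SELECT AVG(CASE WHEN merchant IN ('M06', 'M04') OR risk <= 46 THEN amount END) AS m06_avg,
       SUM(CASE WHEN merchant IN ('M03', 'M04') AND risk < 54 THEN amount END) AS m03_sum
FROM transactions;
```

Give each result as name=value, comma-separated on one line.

[m06_avg: merchant IN ('M06', 'M04') OR risk <= 46]
txn_id=4: ✗
txn_id=5: ✓ → 4259
txn_id=6: ✗
txn_id=7: ✗
txn_id=8: ✓ → 45
txn_id=9: ✓ → 966
txn_id=10: ✓ → 1247
txn_id=11: ✓ → 4495
txn_id=12: ✗
txn_id=13: ✓ → 4595
txn_id=14: ✓ → 3935
m06_avg = (4259 + 45 + 966 + 1247 + 4495 + 4595 + 3935) / 7 = 2791.7142857143
—
[m03_sum: merchant IN ('M03', 'M04') AND risk < 54]
txn_id=4: ✗
txn_id=5: ✓ → 4259
txn_id=6: ✗
txn_id=7: ✗
txn_id=8: ✗
txn_id=9: ✗
txn_id=10: ✗
txn_id=11: ✗
txn_id=12: ✗
txn_id=13: ✓ → 4595
txn_id=14: ✗
m03_sum = 4259 + 4595 = 8854

m06_avg=2791.7142857143, m03_sum=8854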